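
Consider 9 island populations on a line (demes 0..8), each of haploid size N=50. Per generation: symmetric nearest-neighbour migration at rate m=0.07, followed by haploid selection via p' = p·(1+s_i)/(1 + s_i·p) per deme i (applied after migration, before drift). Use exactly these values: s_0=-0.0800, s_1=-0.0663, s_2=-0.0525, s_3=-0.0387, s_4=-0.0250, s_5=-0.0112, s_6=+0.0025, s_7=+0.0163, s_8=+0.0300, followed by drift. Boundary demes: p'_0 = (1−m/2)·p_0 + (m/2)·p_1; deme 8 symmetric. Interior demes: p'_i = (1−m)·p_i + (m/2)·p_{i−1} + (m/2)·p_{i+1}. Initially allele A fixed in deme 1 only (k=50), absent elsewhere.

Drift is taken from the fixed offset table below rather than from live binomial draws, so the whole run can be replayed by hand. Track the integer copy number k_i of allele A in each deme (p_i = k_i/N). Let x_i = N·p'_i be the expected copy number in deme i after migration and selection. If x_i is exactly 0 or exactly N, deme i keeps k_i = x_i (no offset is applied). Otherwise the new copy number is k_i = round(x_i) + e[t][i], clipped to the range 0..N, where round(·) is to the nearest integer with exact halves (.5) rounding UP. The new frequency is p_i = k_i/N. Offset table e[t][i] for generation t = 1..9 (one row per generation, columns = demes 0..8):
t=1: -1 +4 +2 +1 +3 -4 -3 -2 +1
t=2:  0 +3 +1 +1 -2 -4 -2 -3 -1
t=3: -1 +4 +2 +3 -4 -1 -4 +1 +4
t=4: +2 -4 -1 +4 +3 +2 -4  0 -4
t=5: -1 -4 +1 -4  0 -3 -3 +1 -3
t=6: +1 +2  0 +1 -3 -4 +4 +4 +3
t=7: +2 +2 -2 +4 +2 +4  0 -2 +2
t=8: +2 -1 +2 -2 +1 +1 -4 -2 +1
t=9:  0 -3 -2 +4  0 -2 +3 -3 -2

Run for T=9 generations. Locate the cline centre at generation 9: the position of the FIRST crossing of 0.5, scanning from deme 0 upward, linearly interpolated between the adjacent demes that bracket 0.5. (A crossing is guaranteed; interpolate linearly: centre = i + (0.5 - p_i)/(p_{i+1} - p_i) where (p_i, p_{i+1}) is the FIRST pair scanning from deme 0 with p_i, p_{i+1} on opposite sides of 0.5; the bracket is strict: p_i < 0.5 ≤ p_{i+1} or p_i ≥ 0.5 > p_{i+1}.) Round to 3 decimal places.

t=0: k=[0 50 0 0 0 0 0 0 0]
t=1: x=[1.6145 46.2700 1.6612 0.0000 0.0000 0.0000 0.0000 0.0000 0.0000] k=[1 50 4 0 0 0 0 0 0]
t=2: x=[2.5087 46.4556 5.2128 0.1346 0.0000 0.0000 0.0000 0.0000 0.0000] k=[3 49 6 1 0 0 0 0 0]
t=3: x=[4.2727 45.6184 6.9990 1.0968 0.0341 0.0000 0.0000 0.0000 0.0000] k=[3 50 9 4 0 0 0 0 0]
t=4: x=[4.3054 46.7157 9.8272 3.8910 0.1365 0.0000 0.0000 0.0000 0.0000] k=[6 43 9 8 3 0 0 0 0]
t=5: x=[6.7907 39.9765 9.7256 7.6021 2.9979 0.1038 0.0000 0.0000 0.0000] k=[6 36 11 4 3 0 0 0 0]
t=6: x=[6.5600 33.3214 11.1557 4.0603 2.8609 0.1038 0.0000 0.0000 0.0000] k=[8 35 11 5 0 0 0 0 0]
t=7: x=[8.3489 32.4417 11.1557 4.8591 0.1706 0.0000 0.0000 0.0000 0.0000] k=[10 34 9 9 2 0 0 0 0]
t=8: x=[10.1488 31.4927 9.4546 8.4736 2.1229 0.0692 0.0000 0.0000 0.0000] k=[12 30 11 6 3 1 0 0 0]
t=9: x=[11.8593 27.8624 11.0197 5.8626 2.9636 1.0236 0.0351 0.0000 0.0000] k=[12 25 9 10 3 0 3 0 0]

1.000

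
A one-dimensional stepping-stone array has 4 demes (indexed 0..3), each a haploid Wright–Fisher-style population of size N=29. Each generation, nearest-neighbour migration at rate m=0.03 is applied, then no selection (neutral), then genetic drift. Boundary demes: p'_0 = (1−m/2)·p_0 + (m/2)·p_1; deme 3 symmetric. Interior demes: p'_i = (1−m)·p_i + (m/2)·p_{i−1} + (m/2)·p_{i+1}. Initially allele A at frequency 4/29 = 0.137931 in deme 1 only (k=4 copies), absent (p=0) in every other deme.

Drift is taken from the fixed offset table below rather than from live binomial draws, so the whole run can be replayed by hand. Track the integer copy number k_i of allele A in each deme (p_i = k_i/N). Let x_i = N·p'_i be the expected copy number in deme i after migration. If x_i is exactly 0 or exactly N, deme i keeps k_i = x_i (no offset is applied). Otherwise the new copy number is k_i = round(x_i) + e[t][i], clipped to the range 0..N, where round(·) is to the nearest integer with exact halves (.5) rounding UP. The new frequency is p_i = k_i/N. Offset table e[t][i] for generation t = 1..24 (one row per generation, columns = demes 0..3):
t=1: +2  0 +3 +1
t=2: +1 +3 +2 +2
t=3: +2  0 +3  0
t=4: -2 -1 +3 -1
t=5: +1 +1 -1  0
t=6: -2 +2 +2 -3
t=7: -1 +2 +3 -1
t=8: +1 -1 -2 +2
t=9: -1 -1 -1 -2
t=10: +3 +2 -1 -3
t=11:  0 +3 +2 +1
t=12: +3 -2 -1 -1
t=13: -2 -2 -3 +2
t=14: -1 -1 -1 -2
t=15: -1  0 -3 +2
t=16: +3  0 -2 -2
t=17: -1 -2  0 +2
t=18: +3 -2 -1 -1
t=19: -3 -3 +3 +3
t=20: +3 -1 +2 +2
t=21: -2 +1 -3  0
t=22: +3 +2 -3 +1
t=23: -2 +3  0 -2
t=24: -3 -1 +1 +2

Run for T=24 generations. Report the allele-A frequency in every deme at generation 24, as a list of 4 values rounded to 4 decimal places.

[0.1379, 0.2069, 0.0690, 0.2414]

t=0: k=[0 4 0 0]
t=1: x=[0.0600 3.8800 0.0600 0.0000] k=[2 4 3 0]
t=2: x=[2.0300 3.9550 2.9700 0.0450] k=[3 7 5 2]
t=3: x=[3.0600 6.9100 4.9850 2.0450] k=[5 7 8 2]
t=4: x=[5.0300 6.9850 7.8950 2.0900] k=[3 6 11 1]
t=5: x=[3.0450 6.0300 10.7750 1.1500] k=[4 7 10 1]
t=6: x=[4.0450 7.0000 9.8200 1.1350] k=[2 9 12 0]
t=7: x=[2.1050 8.9400 11.7750 0.1800] k=[1 11 15 0]
t=8: x=[1.1500 10.9100 14.7150 0.2250] k=[2 10 13 2]
t=9: x=[2.1200 9.9250 12.7900 2.1650] k=[1 9 12 0]
t=10: x=[1.1200 8.9250 11.7750 0.1800] k=[4 11 11 0]
t=11: x=[4.1050 10.8950 10.8350 0.1650] k=[4 14 13 1]
t=12: x=[4.1500 13.8350 12.8350 1.1800] k=[7 12 12 0]
t=13: x=[7.0750 11.9250 11.8200 0.1800] k=[5 10 9 2]
t=14: x=[5.0750 9.9100 8.9100 2.1050] k=[4 9 8 0]
t=15: x=[4.0750 8.9100 7.8950 0.1200] k=[3 9 5 2]
t=16: x=[3.0900 8.8500 5.0150 2.0450] k=[6 9 3 0]
t=17: x=[6.0450 8.8650 3.0450 0.0450] k=[5 7 3 2]
t=18: x=[5.0300 6.9100 3.0450 2.0150] k=[8 5 2 1]
t=19: x=[7.9550 5.0000 2.0300 1.0150] k=[5 2 5 4]
t=20: x=[4.9550 2.0900 4.9400 4.0150] k=[8 1 7 6]
t=21: x=[7.8950 1.1950 6.8950 6.0150] k=[6 2 4 6]
t=22: x=[5.9400 2.0900 4.0000 5.9700] k=[9 4 1 7]
t=23: x=[8.9250 4.0300 1.1350 6.9100] k=[7 7 1 5]
t=24: x=[7.0000 6.9100 1.1500 4.9400] k=[4 6 2 7]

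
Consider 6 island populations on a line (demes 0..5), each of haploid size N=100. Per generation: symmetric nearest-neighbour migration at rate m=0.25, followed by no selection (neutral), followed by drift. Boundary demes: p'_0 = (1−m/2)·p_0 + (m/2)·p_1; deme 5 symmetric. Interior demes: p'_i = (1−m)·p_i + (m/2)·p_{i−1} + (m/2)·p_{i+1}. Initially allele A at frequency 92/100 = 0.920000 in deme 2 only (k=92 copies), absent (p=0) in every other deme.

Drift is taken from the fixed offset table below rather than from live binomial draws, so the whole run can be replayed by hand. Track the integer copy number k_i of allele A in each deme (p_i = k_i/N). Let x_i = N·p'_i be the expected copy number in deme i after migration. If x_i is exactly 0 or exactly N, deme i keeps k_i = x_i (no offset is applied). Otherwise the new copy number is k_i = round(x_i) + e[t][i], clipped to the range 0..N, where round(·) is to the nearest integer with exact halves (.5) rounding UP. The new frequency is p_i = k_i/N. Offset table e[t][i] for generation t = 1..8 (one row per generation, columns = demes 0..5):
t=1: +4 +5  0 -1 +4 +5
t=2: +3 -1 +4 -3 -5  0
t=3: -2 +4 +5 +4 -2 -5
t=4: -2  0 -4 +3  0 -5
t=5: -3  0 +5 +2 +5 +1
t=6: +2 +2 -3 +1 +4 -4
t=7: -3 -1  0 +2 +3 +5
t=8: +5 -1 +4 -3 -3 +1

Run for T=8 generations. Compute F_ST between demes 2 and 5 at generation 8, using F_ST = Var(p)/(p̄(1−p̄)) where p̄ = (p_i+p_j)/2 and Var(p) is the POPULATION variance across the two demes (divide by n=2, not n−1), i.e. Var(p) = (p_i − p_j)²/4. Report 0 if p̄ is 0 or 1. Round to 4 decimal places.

t=0: k=[0 0 92 0 0 0]
t=1: x=[0.0000 11.5000 69.0000 11.5000 0.0000 0.0000] k=[0 17 69 11 0 0]
t=2: x=[2.1250 21.3750 55.2500 16.8750 1.3750 0.0000] k=[5 20 59 14 0 0]
t=3: x=[6.8750 23.0000 48.5000 17.8750 1.7500 0.0000] k=[5 27 54 22 0 0]
t=4: x=[7.7500 27.6250 46.6250 23.2500 2.7500 0.0000] k=[6 28 43 26 3 0]
t=5: x=[8.7500 27.1250 39.0000 25.2500 5.5000 0.3750] k=[6 27 44 27 11 1]
t=6: x=[8.6250 26.5000 39.7500 27.1250 11.7500 2.2500] k=[11 29 37 28 16 0]
t=7: x=[13.2500 27.7500 34.8750 27.6250 15.5000 2.0000] k=[10 27 35 30 19 7]
t=8: x=[12.1250 25.8750 33.3750 29.2500 18.8750 8.5000] k=[17 25 37 26 16 10]

0.1014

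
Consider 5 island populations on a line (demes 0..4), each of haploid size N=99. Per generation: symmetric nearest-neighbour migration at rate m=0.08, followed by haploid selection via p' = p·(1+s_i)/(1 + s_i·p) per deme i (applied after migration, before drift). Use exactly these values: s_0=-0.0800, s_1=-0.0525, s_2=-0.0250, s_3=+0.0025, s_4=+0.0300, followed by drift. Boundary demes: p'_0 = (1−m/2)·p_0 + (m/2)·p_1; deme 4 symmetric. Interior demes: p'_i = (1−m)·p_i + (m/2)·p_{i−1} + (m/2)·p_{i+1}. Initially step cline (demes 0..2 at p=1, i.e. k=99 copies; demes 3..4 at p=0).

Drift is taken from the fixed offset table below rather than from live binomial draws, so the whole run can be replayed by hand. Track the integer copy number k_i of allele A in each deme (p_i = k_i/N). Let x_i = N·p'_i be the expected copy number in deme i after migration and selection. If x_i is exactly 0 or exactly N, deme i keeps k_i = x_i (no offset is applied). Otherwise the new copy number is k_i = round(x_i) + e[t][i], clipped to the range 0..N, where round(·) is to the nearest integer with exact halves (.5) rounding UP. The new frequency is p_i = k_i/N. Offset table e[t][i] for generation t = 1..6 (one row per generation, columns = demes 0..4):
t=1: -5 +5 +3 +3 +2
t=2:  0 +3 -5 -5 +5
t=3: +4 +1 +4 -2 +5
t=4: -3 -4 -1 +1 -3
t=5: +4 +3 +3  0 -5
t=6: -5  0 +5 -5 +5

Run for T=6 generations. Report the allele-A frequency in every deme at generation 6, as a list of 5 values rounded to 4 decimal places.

t=0: k=[99 99 99 0 0]
t=1: x=[99.0000 99.0000 94.9426 3.9695 0.0000] k=[99 99 98 7 0]
t=2: x=[99.0000 98.9578 94.2877 10.3832 0.2884] k=[99 99 89 5 5]
t=3: x=[99.0000 98.5779 85.7522 8.3791 5.1422] k=[99 99 90 6 10]
t=4: x=[99.0000 98.6201 86.7304 9.5415 10.1051] k=[99 95 86 11 7]
t=5: x=[98.8261 94.5777 83.0237 13.8698 7.3588] k=[99 98 86 14 2]
t=6: x=[98.9565 97.4814 83.2679 16.4342 2.5525] k=[94 97 88 11 8]

[0.9495, 0.9798, 0.8889, 0.1111, 0.0808]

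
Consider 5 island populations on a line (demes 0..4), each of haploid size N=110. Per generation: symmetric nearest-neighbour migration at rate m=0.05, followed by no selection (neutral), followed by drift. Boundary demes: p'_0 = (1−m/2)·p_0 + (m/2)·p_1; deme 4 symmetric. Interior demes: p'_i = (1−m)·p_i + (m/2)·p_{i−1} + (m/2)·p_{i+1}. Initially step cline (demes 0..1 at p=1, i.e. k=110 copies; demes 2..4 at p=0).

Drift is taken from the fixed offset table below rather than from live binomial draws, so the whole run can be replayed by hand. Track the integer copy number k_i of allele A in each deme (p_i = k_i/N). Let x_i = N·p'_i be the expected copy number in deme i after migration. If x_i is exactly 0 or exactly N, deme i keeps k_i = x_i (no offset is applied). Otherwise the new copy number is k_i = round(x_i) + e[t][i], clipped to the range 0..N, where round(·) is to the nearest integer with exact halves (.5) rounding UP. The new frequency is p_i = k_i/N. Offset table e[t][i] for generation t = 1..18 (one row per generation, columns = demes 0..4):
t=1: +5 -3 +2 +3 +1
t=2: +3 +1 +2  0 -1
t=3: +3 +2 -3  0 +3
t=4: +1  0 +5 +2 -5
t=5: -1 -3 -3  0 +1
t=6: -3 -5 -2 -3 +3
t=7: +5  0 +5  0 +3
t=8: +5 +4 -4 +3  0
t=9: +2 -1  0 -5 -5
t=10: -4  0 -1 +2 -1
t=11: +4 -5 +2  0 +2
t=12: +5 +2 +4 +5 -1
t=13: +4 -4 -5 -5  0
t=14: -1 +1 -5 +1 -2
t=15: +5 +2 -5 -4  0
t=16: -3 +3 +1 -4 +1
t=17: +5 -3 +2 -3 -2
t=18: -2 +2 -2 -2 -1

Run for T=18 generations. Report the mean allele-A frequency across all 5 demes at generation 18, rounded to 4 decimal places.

0.3709

t=0: k=[110 110 0 0 0]
t=1: x=[110.0000 107.2500 2.7500 0.0000 0.0000] k=[110 104 5 0 0]
t=2: x=[109.8500 101.6750 7.3500 0.1250 0.0000] k=[110 103 9 0 0]
t=3: x=[109.8250 100.8250 11.1250 0.2250 0.0000] k=[110 103 8 0 0]
t=4: x=[109.8250 100.8000 10.1750 0.2000 0.0000] k=[110 101 15 2 0]
t=5: x=[109.7750 99.0750 16.8250 2.2750 0.0500] k=[109 96 14 2 1]
t=6: x=[108.6750 94.2750 15.7500 2.2750 1.0250] k=[106 89 14 0 4]
t=7: x=[105.5750 87.5500 15.5250 0.4500 3.9000] k=[110 88 21 0 7]
t=8: x=[109.4500 86.8750 22.1500 0.7000 6.8250] k=[110 91 18 4 7]
t=9: x=[109.5250 89.6500 19.4750 4.4250 6.9250] k=[110 89 19 0 2]
t=10: x=[109.4750 87.7750 20.2750 0.5250 1.9500] k=[105 88 19 3 1]
t=11: x=[104.5750 86.7000 20.3250 3.3500 1.0500] k=[109 82 22 3 3]
t=12: x=[108.3250 81.1750 23.0250 3.4750 3.0000] k=[110 83 27 8 2]
t=13: x=[109.3250 82.2750 27.9250 8.3250 2.1500] k=[110 78 23 3 2]
t=14: x=[109.2000 77.4250 23.8750 3.4750 2.0250] k=[108 78 19 4 0]
t=15: x=[107.2500 77.2750 20.1000 4.2750 0.1000] k=[110 79 15 0 0]
t=16: x=[109.2250 78.1750 16.2250 0.3750 0.0000] k=[106 81 17 0 0]
t=17: x=[105.3750 80.0250 18.1750 0.4250 0.0000] k=[110 77 20 0 0]
t=18: x=[109.1750 76.4000 20.9250 0.5000 0.0000] k=[107 78 19 0 0]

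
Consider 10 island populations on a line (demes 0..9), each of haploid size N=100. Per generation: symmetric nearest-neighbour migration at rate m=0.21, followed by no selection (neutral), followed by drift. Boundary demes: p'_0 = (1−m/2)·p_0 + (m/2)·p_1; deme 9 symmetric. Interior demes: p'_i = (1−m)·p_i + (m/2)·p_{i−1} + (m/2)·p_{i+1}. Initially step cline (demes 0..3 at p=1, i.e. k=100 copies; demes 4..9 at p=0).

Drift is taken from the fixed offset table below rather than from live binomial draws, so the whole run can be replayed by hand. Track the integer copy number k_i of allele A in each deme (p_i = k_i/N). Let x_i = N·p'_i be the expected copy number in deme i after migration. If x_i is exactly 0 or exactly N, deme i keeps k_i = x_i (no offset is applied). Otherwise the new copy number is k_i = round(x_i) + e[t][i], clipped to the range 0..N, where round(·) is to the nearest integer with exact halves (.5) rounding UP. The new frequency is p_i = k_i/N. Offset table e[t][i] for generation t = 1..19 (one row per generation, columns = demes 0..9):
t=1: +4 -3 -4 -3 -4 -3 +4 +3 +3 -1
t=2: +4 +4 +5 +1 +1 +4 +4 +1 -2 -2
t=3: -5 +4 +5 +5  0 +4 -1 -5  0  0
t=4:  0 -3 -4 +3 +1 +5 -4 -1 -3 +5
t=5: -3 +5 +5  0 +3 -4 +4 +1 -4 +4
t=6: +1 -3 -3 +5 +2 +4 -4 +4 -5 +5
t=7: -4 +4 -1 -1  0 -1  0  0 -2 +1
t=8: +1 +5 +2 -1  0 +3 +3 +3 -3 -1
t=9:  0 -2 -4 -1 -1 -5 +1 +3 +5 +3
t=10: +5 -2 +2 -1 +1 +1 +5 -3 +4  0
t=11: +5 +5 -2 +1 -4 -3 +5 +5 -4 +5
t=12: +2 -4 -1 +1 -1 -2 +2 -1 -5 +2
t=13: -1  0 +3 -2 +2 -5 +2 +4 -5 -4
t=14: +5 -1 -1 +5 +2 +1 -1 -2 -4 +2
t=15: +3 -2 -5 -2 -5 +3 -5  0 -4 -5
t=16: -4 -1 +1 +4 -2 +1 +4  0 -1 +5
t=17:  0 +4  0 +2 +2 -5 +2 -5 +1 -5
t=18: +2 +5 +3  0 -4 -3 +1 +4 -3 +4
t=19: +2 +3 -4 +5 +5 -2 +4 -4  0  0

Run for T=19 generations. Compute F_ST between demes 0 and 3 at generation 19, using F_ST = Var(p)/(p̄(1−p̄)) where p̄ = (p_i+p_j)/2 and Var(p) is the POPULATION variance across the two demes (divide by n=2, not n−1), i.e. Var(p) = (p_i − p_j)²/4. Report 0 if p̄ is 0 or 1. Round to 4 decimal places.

t=0: k=[100 100 100 100 0 0 0 0 0 0]
t=1: x=[100.0000 100.0000 100.0000 89.5000 10.5000 0.0000 0.0000 0.0000 0.0000 0.0000] k=[100 100 100 87 7 0 0 0 0 0]
t=2: x=[100.0000 100.0000 98.6350 79.9650 14.6650 0.7350 0.0000 0.0000 0.0000 0.0000] k=[100 100 100 81 16 5 0 0 0 0]
t=3: x=[100.0000 100.0000 98.0050 76.1700 21.6700 5.6300 0.5250 0.0000 0.0000 0.0000] k=[100 100 100 81 22 10 0 0 0 0]
t=4: x=[100.0000 100.0000 98.0050 76.8000 26.9350 10.2100 1.0500 0.0000 0.0000 0.0000] k=[100 100 94 80 28 15 0 0 0 0]
t=5: x=[100.0000 99.3700 93.1600 76.0100 32.0950 14.7900 1.5750 0.0000 0.0000 0.0000] k=[100 100 98 76 35 11 6 0 0 0]
t=6: x=[100.0000 99.7900 95.9000 74.0050 36.7850 12.9950 5.8950 0.6300 0.0000 0.0000] k=[100 97 93 79 39 17 2 5 0 0]
t=7: x=[99.6850 96.8950 91.9500 76.2700 40.8900 17.7350 3.8900 4.1600 0.5250 0.0000] k=[96 100 91 75 41 17 4 4 0 0]
t=8: x=[96.4200 98.6350 90.2650 73.1100 42.0500 18.1550 5.3650 3.5800 0.4200 0.0000] k=[97 100 92 72 42 21 8 7 0 0]
t=9: x=[97.3150 98.8450 90.7400 70.9500 42.9450 21.8400 9.2600 6.3700 0.7350 0.0000] k=[97 97 87 70 42 17 10 9 6 0]
t=10: x=[97.0000 95.9500 86.2650 68.8450 42.3150 18.8900 10.6300 8.7900 5.6850 0.6300] k=[100 94 88 68 43 20 16 6 10 1]
t=11: x=[99.3700 94.0000 86.5300 67.4750 43.2100 21.9950 15.3700 7.4700 8.6350 1.9450] k=[100 99 85 68 39 19 20 12 5 7]
t=12: x=[99.8950 97.6350 84.6850 66.7400 39.9450 21.2050 19.0550 12.1050 5.9450 6.7900] k=[100 94 84 68 39 19 21 11 1 9]
t=13: x=[99.3700 93.5800 83.3700 66.6350 39.9450 21.3100 19.7400 11.0000 2.8900 8.1600] k=[98 94 86 65 42 16 22 15 0 4]
t=14: x=[97.5800 93.5800 84.6350 64.7900 41.6850 19.3600 20.6350 14.1600 1.9950 3.5800] k=[100 93 84 70 44 20 20 12 0 6]
t=15: x=[99.2650 92.7900 83.4750 68.7400 44.2100 22.5200 19.1600 11.5800 1.8900 5.3700] k=[100 91 78 67 39 26 14 12 0 0]
t=16: x=[99.0550 90.5800 78.2100 65.2150 40.5750 26.1050 15.0500 10.9500 1.2600 0.0000] k=[95 90 79 69 39 27 19 11 0 0]
t=17: x=[94.4750 89.3700 79.1050 66.9000 40.8900 27.4200 19.0000 10.6850 1.1550 0.0000] k=[94 93 79 69 43 22 21 6 2 0]
t=18: x=[93.8950 91.6350 79.4200 67.3200 43.5250 24.1000 19.5300 7.1550 2.2100 0.2100] k=[96 97 82 67 40 21 21 11 0 4]
t=19: x=[96.1050 95.3200 82.0000 65.7400 40.8400 22.9950 19.9500 10.8950 1.5750 3.5800] k=[98 98 78 71 46 21 24 7 2 4]

0.1391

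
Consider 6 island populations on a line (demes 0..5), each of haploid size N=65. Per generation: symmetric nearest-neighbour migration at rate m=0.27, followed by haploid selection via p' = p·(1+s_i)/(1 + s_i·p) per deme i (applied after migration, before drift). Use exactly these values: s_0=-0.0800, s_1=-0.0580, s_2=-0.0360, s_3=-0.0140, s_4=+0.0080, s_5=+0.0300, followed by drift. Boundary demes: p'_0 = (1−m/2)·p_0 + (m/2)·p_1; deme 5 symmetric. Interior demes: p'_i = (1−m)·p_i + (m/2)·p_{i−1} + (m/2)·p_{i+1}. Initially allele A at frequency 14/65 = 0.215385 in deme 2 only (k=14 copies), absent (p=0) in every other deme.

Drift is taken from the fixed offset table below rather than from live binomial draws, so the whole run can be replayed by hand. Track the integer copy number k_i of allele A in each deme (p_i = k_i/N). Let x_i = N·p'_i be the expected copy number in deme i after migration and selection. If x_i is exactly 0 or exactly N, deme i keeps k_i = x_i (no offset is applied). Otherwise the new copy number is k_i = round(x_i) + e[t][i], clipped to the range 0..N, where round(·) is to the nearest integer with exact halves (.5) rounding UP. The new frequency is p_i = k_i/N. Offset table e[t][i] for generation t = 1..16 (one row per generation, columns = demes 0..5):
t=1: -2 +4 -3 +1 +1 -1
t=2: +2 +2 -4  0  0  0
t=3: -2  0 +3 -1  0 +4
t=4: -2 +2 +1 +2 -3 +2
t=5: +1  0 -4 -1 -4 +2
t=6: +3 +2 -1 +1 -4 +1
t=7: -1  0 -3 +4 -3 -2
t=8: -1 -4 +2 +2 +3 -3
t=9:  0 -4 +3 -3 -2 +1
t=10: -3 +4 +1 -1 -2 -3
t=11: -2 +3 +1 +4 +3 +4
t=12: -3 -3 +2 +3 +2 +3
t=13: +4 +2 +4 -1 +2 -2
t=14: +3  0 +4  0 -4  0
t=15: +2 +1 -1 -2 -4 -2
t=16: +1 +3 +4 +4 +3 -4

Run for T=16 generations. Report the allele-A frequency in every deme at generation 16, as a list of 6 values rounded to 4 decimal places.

[0.1231, 0.1538, 0.1846, 0.1385, 0.0615, 0.0000]

t=0: k=[0 0 14 0 0 0]
t=1: x=[0.0000 1.7834 9.9082 1.8643 0.0000 0.0000] k=[0 6 7 3 0 0]
t=2: x=[0.7459 5.0401 6.1187 3.0932 0.4082 0.0000] k=[3 7 2 3 0 0]
t=3: x=[3.2711 5.4777 2.7131 2.4268 0.4082 0.0000] k=[1 5 6 1 0 0]
t=4: x=[1.4195 4.3463 5.0176 1.5189 0.1361 0.0000] k=[0 6 6 4 0 0]
t=5: x=[0.7459 4.9117 5.5413 3.6807 0.5443 0.0000] k=[2 5 2 3 0 0]
t=6: x=[2.2192 3.9618 2.4520 2.4268 0.4082 0.0000] k=[5 6 1 3 0 0]
t=7: x=[4.7542 4.9117 1.8770 2.2936 0.4082 0.0000] k=[4 5 0 6 0 0]
t=8: x=[3.8237 3.9618 1.4327 4.3228 0.8164 0.0000] k=[3 0 3 6 4 0]
t=9: x=[2.3950 0.7636 2.8968 5.2565 3.7581 0.5561] k=[2 0 6 2 2 2]
t=10: x=[1.5950 1.0183 4.4942 2.5058 2.0155 2.0581] k=[0 5 5 2 0 0]
t=11: x=[0.6215 4.0899 4.4409 2.1061 0.2722 0.0000] k=[0 7 5 6 3 0]
t=12: x=[0.8704 5.4777 5.2261 5.3899 3.0229 0.4171] k=[0 2 7 8 5 3]
t=13: x=[0.2485 2.2704 6.2498 7.3674 5.1728 3.3630] k=[4 4 10 6 7 1]
t=14: x=[3.6982 4.5506 8.3787 6.5910 6.0989 1.8627] k=[7 5 12 7 2 2]
t=15: x=[6.2433 5.8872 10.0642 6.9124 2.6955 2.0581] k=[8 7 9 5 0 0]
t=16: x=[7.3065 7.0219 7.9311 4.8019 0.6803 0.0000] k=[8 10 12 9 4 0]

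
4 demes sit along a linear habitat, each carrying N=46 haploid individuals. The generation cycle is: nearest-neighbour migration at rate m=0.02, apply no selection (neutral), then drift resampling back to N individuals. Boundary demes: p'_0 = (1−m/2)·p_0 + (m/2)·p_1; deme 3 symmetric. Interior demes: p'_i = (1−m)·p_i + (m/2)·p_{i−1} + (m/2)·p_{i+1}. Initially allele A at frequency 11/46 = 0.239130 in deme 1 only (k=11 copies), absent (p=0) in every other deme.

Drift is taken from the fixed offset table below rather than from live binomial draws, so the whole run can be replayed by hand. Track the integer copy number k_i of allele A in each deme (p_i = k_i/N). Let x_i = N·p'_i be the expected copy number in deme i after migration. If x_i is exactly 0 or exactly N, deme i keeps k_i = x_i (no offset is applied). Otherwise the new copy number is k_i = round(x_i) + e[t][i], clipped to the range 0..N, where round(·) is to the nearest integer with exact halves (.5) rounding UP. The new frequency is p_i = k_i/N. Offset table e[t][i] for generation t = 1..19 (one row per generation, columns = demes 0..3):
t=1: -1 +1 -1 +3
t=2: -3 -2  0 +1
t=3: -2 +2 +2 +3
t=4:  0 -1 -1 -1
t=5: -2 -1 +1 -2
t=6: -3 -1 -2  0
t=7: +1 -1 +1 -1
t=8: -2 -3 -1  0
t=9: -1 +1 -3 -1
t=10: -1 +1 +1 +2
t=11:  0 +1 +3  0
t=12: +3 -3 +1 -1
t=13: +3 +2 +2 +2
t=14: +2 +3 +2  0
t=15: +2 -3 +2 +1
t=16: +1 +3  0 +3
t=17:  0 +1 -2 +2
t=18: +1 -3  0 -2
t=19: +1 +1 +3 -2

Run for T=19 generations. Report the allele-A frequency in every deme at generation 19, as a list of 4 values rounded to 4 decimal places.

t=0: k=[0 11 0 0]
t=1: x=[0.1100 10.7800 0.1100 0.0000] k=[0 12 0 0]
t=2: x=[0.1200 11.7600 0.1200 0.0000] k=[0 10 0 0]
t=3: x=[0.1000 9.8000 0.1000 0.0000] k=[0 12 2 0]
t=4: x=[0.1200 11.7800 2.0800 0.0200] k=[0 11 1 0]
t=5: x=[0.1100 10.7900 1.0900 0.0100] k=[0 10 2 0]
t=6: x=[0.1000 9.8200 2.0600 0.0200] k=[0 9 0 0]
t=7: x=[0.0900 8.8200 0.0900 0.0000] k=[1 8 1 0]
t=8: x=[1.0700 7.8600 1.0600 0.0100] k=[0 5 0 0]
t=9: x=[0.0500 4.9000 0.0500 0.0000] k=[0 6 0 0]
t=10: x=[0.0600 5.8800 0.0600 0.0000] k=[0 7 1 0]
t=11: x=[0.0700 6.8700 1.0500 0.0100] k=[0 8 4 0]
t=12: x=[0.0800 7.8800 4.0000 0.0400] k=[3 5 5 0]
t=13: x=[3.0200 4.9800 4.9500 0.0500] k=[6 7 7 2]
t=14: x=[6.0100 6.9900 6.9500 2.0500] k=[8 10 9 2]
t=15: x=[8.0200 9.9700 8.9400 2.0700] k=[10 7 11 3]
t=16: x=[9.9700 7.0700 10.8800 3.0800] k=[11 10 11 6]
t=17: x=[10.9900 10.0200 10.9400 6.0500] k=[11 11 9 8]
t=18: x=[11.0000 10.9800 9.0100 8.0100] k=[12 8 9 6]
t=19: x=[11.9600 8.0500 8.9600 6.0300] k=[13 9 12 4]

[0.2826, 0.1957, 0.2609, 0.0870]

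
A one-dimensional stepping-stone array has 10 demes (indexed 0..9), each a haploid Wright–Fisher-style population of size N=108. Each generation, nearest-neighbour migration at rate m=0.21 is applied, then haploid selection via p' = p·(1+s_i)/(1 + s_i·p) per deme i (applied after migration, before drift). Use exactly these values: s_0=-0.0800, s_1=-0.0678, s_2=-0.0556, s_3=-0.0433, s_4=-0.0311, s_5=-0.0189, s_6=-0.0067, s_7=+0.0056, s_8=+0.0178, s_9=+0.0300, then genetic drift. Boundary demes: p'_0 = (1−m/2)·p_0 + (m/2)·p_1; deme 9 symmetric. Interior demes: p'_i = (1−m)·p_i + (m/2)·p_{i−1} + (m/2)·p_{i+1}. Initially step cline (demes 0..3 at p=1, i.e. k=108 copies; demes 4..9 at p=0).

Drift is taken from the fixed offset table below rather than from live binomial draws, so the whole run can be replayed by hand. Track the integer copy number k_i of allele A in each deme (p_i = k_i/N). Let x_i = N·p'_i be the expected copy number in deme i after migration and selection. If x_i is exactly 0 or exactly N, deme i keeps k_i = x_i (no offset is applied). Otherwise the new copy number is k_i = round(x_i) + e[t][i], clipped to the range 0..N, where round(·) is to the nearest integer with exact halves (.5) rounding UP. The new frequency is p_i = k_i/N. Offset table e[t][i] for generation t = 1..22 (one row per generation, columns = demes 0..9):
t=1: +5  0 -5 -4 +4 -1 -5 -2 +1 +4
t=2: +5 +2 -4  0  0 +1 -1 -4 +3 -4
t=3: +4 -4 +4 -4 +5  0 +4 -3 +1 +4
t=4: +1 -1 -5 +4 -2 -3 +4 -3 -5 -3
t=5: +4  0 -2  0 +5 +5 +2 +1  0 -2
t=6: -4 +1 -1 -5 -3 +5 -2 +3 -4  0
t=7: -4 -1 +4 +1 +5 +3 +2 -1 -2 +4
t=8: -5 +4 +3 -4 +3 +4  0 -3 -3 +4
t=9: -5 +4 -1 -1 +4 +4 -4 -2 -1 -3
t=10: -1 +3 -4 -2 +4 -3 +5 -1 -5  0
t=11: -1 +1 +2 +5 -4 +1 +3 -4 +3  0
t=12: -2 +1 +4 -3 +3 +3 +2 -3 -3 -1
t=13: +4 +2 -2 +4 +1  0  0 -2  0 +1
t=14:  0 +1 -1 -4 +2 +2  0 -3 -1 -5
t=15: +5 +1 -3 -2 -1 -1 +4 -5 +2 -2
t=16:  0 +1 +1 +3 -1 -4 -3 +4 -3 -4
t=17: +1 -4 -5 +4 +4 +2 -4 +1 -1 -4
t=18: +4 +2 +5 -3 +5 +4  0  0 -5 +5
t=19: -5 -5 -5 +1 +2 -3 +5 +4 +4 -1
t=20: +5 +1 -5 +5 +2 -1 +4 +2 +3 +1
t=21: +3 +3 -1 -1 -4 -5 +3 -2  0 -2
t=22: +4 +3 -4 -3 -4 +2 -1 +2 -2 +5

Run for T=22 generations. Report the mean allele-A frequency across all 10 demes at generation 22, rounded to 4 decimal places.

t=0: k=[108 108 108 108 0 0 0 0 0 0]
t=1: x=[108.0000 108.0000 108.0000 96.2028 11.0233 0.0000 0.0000 0.0000 0.0000 0.0000] k=[108 108 108 92 15 0 0 0 0 0]
t=2: x=[108.0000 108.0000 106.2227 84.7988 20.9709 1.5457 0.0000 0.0000 0.0000 0.0000] k=[108 108 102 85 21 3 0 0 0 0]
t=3: x=[108.0000 107.3245 100.4532 79.1385 25.2142 4.4921 0.3129 0.0000 0.0000 0.0000] k=[108 103 104 75 30 4 4 0 0 0]
t=4: x=[107.4296 103.3259 100.4584 72.2697 31.2882 6.6106 3.5568 0.4223 0.0000 0.0000] k=[108 102 95 76 29 4 8 0 0 0]
t=5: x=[107.3156 101.4778 93.0169 72.0057 30.6123 6.9204 6.6976 0.8447 0.0000 0.0000] k=[108 101 91 72 36 12 9 2 0 0]
t=6: x=[107.2016 100.1914 89.1826 69.1205 36.4928 13.9713 8.5271 2.5388 0.2137 0.0000] k=[103 101 88 64 33 19 7 6 0 0]
t=7: x=[102.3606 99.2997 85.8549 62.1008 34.0442 18.9105 8.1045 5.5041 0.6411 0.0000] k=[98 98 90 63 39 22 10 5 0 0]
t=8: x=[97.2173 96.4559 87.0561 62.1511 38.9449 22.1867 10.6702 5.0267 0.5343 0.0000] k=[92 100 90 58 42 26 11 2 0 0]
t=9: x=[91.7204 97.4609 86.7298 58.4955 41.1920 25.7292 11.5604 2.7499 0.2137 0.0000] k=[87 101 86 57 45 30 8 1 0 0]
t=10: x=[87.1004 97.2968 83.4622 57.5971 43.8597 28.8597 9.5165 1.6390 0.1069 0.0000] k=[86 100 79 56 48 26 15 1 0 0]
t=11: x=[86.0477 95.5736 77.5551 56.3835 45.6952 26.7690 14.5999 2.3780 0.1069 0.0000] k=[85 97 80 61 42 28 18 0 3 0]
t=12: x=[84.7761 93.0747 78.5816 59.8217 41.7133 28.0222 17.0632 2.2171 2.4112 0.3244] k=[83 94 83 57 45 31 19 0 0 0]
t=13: x=[82.5698 90.6938 80.2623 57.2810 43.9641 30.7883 18.1632 2.0060 0.0000 0.0000] k=[87 93 78 61 45 31 18 0 0 0]
t=14: x=[86.2160 89.7551 76.5297 59.9273 44.3818 30.6841 17.3768 1.9004 0.0000 0.0000] k=[86 91 76 56 46 33 17 0 0 0]
t=15: x=[85.0544 87.7710 74.1601 55.8574 44.8543 32.2517 16.7994 1.7948 0.0000 0.0000] k=[90 89 71 54 44 31 21 0 0 0]
t=16: x=[88.6034 86.0111 69.7031 53.5399 42.8656 30.8924 19.7363 2.2171 0.0000 0.0000] k=[89 87 71 57 42 27 17 6 0 0]
t=17: x=[87.4376 84.2550 69.8100 55.7020 41.1920 27.1355 16.7994 6.5593 0.6411 0.0000] k=[88 80 65 60 45 29 13 8 0 0]
t=18: x=[85.7216 77.7602 64.5733 57.7627 44.0685 28.5970 14.0725 7.7250 0.8548 0.0000] k=[90 80 70 55 49 33 14 8 0 0]
t=19: x=[87.6063 78.5194 68.0460 54.7506 47.1092 32.2517 15.2766 7.8305 0.8548 0.0000] k=[83 74 63 56 49 29 20 12 5 0]
t=20: x=[80.3760 72.1283 61.9154 54.8057 46.7955 29.7420 19.9952 12.1652 5.2982 0.5407] k=[85 73 57 60 49 29 24 14 8 2]
t=21: x=[82.1356 70.8891 57.4600 57.3412 47.2138 30.1585 23.3517 14.4899 8.1317 2.7069] k=[85 74 56 56 43 25 26 12 8 1]
t=22: x=[82.2455 71.5904 56.3507 53.4399 41.6636 26.6105 24.2982 13.1142 7.8119 1.7862] k=[86 75 52 50 38 29 23 15 6 7]

0.3528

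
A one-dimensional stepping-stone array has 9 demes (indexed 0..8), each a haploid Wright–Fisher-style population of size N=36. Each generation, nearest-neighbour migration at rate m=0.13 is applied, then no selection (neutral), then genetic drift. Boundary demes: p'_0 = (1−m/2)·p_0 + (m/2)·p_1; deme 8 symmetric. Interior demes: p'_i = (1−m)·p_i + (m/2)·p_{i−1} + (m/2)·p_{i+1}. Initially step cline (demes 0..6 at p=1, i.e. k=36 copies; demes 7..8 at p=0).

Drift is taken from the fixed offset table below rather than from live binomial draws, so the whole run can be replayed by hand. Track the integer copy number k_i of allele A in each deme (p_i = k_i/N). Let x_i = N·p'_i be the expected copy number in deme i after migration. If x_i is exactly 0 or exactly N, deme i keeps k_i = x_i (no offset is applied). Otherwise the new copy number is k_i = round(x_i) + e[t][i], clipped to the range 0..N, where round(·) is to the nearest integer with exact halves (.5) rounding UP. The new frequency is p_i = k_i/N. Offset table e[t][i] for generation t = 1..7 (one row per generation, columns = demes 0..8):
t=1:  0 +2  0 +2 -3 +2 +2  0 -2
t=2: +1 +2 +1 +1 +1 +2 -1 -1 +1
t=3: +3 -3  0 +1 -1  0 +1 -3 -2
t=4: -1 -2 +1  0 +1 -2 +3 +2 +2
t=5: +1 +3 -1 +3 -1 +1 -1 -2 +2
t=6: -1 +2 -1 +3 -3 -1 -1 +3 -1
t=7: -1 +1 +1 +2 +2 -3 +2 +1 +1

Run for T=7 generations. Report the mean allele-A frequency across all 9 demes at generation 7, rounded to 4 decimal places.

t=0: k=[36 36 36 36 36 36 36 0 0]
t=1: x=[36.0000 36.0000 36.0000 36.0000 36.0000 36.0000 33.6600 2.3400 0.0000] k=[36 36 36 36 36 36 36 2 0]
t=2: x=[36.0000 36.0000 36.0000 36.0000 36.0000 36.0000 33.7900 4.0800 0.1300] k=[36 36 36 36 36 36 33 3 1]
t=3: x=[36.0000 36.0000 36.0000 36.0000 36.0000 35.8050 31.2450 4.8200 1.1300] k=[36 36 36 36 36 36 32 2 0]
t=4: x=[36.0000 36.0000 36.0000 36.0000 36.0000 35.7400 30.3100 3.8200 0.1300] k=[36 36 36 36 36 34 33 6 2]
t=5: x=[36.0000 36.0000 36.0000 36.0000 35.8700 34.0650 31.3100 7.4950 2.2600] k=[36 36 36 36 35 35 30 5 4]
t=6: x=[36.0000 36.0000 36.0000 35.9350 35.0650 34.6750 28.7000 6.5600 4.0650] k=[36 36 36 36 32 34 28 10 3]
t=7: x=[36.0000 36.0000 36.0000 35.7400 32.3900 33.4800 27.2200 10.7150 3.4550] k=[36 36 36 36 34 30 29 12 4]

0.7809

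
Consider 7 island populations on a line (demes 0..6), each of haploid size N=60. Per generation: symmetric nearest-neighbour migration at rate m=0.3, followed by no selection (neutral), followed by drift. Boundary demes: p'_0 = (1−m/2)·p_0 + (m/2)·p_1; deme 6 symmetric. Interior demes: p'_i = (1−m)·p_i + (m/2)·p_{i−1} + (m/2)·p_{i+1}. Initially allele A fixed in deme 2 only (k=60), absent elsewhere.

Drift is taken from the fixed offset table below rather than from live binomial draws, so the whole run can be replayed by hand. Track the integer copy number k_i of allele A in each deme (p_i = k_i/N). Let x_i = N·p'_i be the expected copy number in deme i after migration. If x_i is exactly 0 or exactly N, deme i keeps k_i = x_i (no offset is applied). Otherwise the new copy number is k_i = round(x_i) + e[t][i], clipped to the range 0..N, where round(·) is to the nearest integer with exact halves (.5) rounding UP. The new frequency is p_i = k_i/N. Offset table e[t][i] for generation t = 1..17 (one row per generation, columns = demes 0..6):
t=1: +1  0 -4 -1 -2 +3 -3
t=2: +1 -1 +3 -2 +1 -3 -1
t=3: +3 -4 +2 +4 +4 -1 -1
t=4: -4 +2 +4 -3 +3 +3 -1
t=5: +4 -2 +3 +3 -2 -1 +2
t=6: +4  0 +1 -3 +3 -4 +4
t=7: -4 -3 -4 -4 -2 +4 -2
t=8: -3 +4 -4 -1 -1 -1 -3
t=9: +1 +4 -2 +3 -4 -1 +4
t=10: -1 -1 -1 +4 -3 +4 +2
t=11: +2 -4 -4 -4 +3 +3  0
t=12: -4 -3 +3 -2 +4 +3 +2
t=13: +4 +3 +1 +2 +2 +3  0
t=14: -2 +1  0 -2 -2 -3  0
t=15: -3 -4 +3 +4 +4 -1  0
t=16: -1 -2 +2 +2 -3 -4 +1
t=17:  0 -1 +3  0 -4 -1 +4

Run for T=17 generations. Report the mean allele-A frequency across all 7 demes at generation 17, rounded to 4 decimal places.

0.1786

t=0: k=[0 0 60 0 0 0 0]
t=1: x=[0.0000 9.0000 42.0000 9.0000 0.0000 0.0000 0.0000] k=[0 9 38 8 0 0 0]
t=2: x=[1.3500 12.0000 29.1500 11.3000 1.2000 0.0000 0.0000] k=[2 11 32 9 2 0 0]
t=3: x=[3.3500 12.8000 25.4000 11.4000 2.7500 0.3000 0.0000] k=[6 9 27 15 7 0 0]
t=4: x=[6.4500 11.2500 22.5000 15.6000 7.1500 1.0500 0.0000] k=[2 13 27 13 10 4 0]
t=5: x=[3.6500 13.4500 22.8000 14.6500 9.5500 4.3000 0.6000] k=[8 11 26 18 8 3 3]
t=6: x=[8.4500 12.8000 22.5500 17.7000 8.7500 3.7500 3.0000] k=[12 13 24 15 12 0 7]
t=7: x=[12.1500 14.5000 21.0000 15.9000 10.6500 2.8500 5.9500] k=[8 12 17 12 9 7 4]
t=8: x=[8.6000 12.1500 15.5000 12.3000 9.1500 6.8500 4.4500] k=[6 16 12 11 8 6 1]
t=9: x=[7.5000 13.9000 12.4500 10.7000 8.1500 5.5500 1.7500] k=[9 18 10 14 4 5 6]
t=10: x=[10.3500 15.4500 11.8000 11.9000 5.6500 5.0000 5.8500] k=[9 14 11 16 3 9 8]
t=11: x=[9.7500 12.8000 12.2000 13.3000 5.8500 7.9500 8.1500] k=[12 9 8 9 9 11 8]
t=12: x=[11.5500 9.3000 8.3000 8.8500 9.3000 10.2500 8.4500] k=[8 6 11 7 13 13 10]
t=13: x=[7.7000 7.0500 9.6500 8.5000 12.1000 12.5500 10.4500] k=[12 10 11 11 14 16 10]
t=14: x=[11.7000 10.4500 10.8500 11.4500 13.8500 14.8000 10.9000] k=[10 11 11 9 12 12 11]
t=15: x=[10.1500 10.8500 10.7000 9.7500 11.5500 11.8500 11.1500] k=[7 7 14 14 16 11 11]
t=16: x=[7.0000 8.0500 12.9500 14.3000 14.9500 11.7500 11.0000] k=[6 6 15 16 12 8 12]
t=17: x=[6.0000 7.3500 13.8000 15.2500 12.0000 9.2000 11.4000] k=[6 6 17 15 8 8 15]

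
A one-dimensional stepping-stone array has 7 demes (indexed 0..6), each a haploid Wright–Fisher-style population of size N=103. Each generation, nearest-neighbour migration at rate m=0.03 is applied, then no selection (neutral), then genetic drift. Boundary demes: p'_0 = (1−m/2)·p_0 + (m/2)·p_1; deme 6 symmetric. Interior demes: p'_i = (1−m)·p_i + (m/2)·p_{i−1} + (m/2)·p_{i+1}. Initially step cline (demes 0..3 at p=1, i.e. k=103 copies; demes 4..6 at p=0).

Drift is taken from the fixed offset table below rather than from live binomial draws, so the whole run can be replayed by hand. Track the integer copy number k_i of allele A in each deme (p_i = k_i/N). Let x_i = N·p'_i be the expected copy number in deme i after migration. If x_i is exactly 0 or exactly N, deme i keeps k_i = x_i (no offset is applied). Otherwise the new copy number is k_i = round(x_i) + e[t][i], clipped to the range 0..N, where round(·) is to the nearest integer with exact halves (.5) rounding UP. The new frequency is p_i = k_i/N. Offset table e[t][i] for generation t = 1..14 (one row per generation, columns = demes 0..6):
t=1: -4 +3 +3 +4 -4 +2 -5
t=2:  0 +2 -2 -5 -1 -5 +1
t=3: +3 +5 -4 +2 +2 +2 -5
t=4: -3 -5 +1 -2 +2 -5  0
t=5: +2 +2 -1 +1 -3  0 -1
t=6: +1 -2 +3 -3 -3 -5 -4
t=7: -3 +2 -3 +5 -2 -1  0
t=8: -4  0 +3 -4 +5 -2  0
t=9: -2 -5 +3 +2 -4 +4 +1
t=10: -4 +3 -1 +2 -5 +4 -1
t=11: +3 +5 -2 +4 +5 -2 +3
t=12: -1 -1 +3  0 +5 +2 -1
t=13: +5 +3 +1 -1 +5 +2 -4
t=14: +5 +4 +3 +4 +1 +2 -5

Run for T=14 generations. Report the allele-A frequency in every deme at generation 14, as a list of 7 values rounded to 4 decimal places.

[0.9903, 1.0000, 1.0000, 0.9126, 0.2039, 0.1165, 0.0000]

t=0: k=[103 103 103 103 0 0 0]
t=1: x=[103.0000 103.0000 103.0000 101.4550 1.5450 0.0000 0.0000] k=[103 103 103 103 0 0 0]
t=2: x=[103.0000 103.0000 103.0000 101.4550 1.5450 0.0000 0.0000] k=[103 103 103 96 1 0 0]
t=3: x=[103.0000 103.0000 102.8950 94.6800 2.4100 0.0150 0.0000] k=[103 103 99 97 4 2 0]
t=4: x=[103.0000 102.9400 99.0300 95.6350 5.3650 2.0000 0.0300] k=[103 98 100 94 7 0 0]
t=5: x=[102.9250 98.1050 99.8800 92.7850 8.2000 0.1050 0.0000] k=[103 100 99 94 5 0 0]
t=6: x=[102.9550 100.0300 98.9400 92.7400 6.2600 0.0750 0.0000] k=[103 98 102 90 3 0 0]
t=7: x=[102.9250 98.1350 101.7600 88.8750 4.2600 0.0450 0.0000] k=[100 100 99 94 2 0 0]
t=8: x=[100.0000 99.9850 98.9400 92.6950 3.3500 0.0300 0.0000] k=[96 100 102 89 8 0 0]
t=9: x=[96.0600 99.9700 101.7750 87.9800 9.0950 0.1200 0.0000] k=[94 95 103 90 5 4 0]
t=10: x=[94.0150 95.1050 102.6850 88.9200 6.2600 3.9550 0.0600] k=[90 98 102 91 1 8 0]
t=11: x=[90.1200 97.9400 101.7750 89.8150 2.4550 7.7750 0.1200] k=[93 103 100 94 7 6 3]
t=12: x=[93.1500 102.8050 99.9550 92.7850 8.2900 5.9700 3.0450] k=[92 102 103 93 13 8 2]
t=13: x=[92.1500 101.8650 102.8350 91.9500 14.1250 7.9850 2.0900] k=[97 103 103 91 19 10 0]
t=14: x=[97.0900 102.9100 102.8200 90.1000 19.9450 9.9850 0.1500] k=[102 103 103 94 21 12 0]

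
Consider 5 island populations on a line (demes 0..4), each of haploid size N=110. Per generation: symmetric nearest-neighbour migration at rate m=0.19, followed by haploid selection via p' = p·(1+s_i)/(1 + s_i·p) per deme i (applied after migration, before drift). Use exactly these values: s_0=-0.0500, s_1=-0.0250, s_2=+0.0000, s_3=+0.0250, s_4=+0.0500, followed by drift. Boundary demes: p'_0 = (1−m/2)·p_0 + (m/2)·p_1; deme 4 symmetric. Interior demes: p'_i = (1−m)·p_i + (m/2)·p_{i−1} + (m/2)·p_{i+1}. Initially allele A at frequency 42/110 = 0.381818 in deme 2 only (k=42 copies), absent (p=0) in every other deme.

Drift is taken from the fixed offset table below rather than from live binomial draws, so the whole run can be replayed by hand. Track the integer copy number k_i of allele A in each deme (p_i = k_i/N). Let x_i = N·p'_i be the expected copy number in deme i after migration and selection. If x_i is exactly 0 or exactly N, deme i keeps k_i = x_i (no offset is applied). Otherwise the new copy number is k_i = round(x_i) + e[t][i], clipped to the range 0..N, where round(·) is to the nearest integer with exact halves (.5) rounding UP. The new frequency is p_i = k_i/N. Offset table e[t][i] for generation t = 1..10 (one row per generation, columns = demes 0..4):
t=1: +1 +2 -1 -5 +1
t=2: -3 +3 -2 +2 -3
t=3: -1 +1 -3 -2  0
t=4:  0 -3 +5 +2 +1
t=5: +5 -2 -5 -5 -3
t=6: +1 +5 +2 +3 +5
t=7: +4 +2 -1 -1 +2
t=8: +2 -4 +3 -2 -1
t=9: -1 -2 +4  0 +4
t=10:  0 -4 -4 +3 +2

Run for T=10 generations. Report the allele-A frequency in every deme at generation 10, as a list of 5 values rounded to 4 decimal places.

t=0: k=[0 0 42 0 0]
t=1: x=[0.0000 3.8938 34.0200 4.0860 0.0000] k=[0 6 33 0 0]
t=2: x=[0.5416 7.8093 27.3000 3.2111 0.0000] k=[0 11 25 5 0]
t=3: x=[0.9932 11.0312 21.7700 6.5760 0.4986] k=[0 12 19 5 0]
t=4: x=[1.0836 11.2664 17.0050 5.9934 0.4986] k=[1 8 22 8 1]
t=5: x=[1.5829 8.4650 19.3400 8.8642 1.7469] k=[7 6 14 4 0]
t=6: x=[6.5804 6.6941 12.2900 4.6794 0.3989] k=[8 12 14 8 5]
t=7: x=[7.9914 11.5457 13.2400 8.4762 5.5360] k=[12 14 12 7 8]
t=8: x=[11.6450 13.3207 11.7150 7.7459 8.2705] k=[14 9 15 6 7]
t=9: x=[12.9282 9.8163 13.5750 7.1125 7.2276] k=[12 8 18 7 11]
t=10: x=[11.0976 9.1161 16.0050 8.6191 11.0974] k=[11 5 12 12 13]

[0.1000, 0.0455, 0.1091, 0.1091, 0.1182]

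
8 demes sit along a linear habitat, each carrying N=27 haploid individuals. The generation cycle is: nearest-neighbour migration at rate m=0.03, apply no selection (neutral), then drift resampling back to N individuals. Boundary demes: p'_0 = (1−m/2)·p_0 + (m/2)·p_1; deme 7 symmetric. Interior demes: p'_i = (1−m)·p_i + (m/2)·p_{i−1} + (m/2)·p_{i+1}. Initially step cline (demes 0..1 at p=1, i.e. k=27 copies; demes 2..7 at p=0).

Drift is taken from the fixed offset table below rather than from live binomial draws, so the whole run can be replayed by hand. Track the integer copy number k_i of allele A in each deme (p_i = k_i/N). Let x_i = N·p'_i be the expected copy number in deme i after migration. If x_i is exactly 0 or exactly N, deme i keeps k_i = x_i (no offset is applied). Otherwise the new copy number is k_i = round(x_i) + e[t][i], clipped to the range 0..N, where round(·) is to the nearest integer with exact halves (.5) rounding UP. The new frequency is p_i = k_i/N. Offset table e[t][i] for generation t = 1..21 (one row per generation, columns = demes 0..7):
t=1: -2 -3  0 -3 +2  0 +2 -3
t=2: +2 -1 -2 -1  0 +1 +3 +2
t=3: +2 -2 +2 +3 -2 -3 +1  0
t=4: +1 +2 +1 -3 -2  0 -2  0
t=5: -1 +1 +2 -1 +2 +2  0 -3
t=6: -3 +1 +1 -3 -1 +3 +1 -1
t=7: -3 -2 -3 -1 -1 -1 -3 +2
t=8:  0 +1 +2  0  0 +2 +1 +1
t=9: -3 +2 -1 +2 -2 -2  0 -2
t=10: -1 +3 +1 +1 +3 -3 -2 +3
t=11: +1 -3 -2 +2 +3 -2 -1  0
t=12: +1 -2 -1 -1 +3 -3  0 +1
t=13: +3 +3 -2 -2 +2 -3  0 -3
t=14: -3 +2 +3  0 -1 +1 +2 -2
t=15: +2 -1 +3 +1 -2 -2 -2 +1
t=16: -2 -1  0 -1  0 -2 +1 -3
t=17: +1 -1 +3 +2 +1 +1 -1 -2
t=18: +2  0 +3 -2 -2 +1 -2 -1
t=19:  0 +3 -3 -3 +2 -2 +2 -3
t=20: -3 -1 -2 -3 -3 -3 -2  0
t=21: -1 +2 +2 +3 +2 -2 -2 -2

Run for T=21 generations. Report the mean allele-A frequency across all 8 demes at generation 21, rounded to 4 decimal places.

t=0: k=[27 27 0 0 0 0 0 0]
t=1: x=[27.0000 26.5950 0.4050 0.0000 0.0000 0.0000 0.0000 0.0000] k=[27 24 0 0 0 0 0 0]
t=2: x=[26.9550 23.6850 0.3600 0.0000 0.0000 0.0000 0.0000 0.0000] k=[27 23 0 0 0 0 0 0]
t=3: x=[26.9400 22.7150 0.3450 0.0000 0.0000 0.0000 0.0000 0.0000] k=[27 21 2 0 0 0 0 0]
t=4: x=[26.9100 20.8050 2.2550 0.0300 0.0000 0.0000 0.0000 0.0000] k=[27 23 3 0 0 0 0 0]
t=5: x=[26.9400 22.7600 3.2550 0.0450 0.0000 0.0000 0.0000 0.0000] k=[26 24 5 0 0 0 0 0]
t=6: x=[25.9700 23.7450 5.2100 0.0750 0.0000 0.0000 0.0000 0.0000] k=[23 25 6 0 0 0 0 0]
t=7: x=[23.0300 24.6850 6.1950 0.0900 0.0000 0.0000 0.0000 0.0000] k=[20 23 3 0 0 0 0 0]
t=8: x=[20.0450 22.6550 3.2550 0.0450 0.0000 0.0000 0.0000 0.0000] k=[20 24 5 0 0 0 0 0]
t=9: x=[20.0600 23.6550 5.2100 0.0750 0.0000 0.0000 0.0000 0.0000] k=[17 26 4 2 0 0 0 0]
t=10: x=[17.1350 25.5350 4.3000 2.0000 0.0300 0.0000 0.0000 0.0000] k=[16 27 5 3 3 0 0 0]
t=11: x=[16.1650 26.5050 5.3000 3.0300 2.9550 0.0450 0.0000 0.0000] k=[17 24 3 5 6 0 0 0]
t=12: x=[17.1050 23.5800 3.3450 4.9850 5.8950 0.0900 0.0000 0.0000] k=[18 22 2 4 9 0 0 0]
t=13: x=[18.0600 21.6400 2.3300 4.0450 8.7900 0.1350 0.0000 0.0000] k=[21 25 0 2 11 0 0 0]
t=14: x=[21.0600 24.5650 0.4050 2.1050 10.7000 0.1650 0.0000 0.0000] k=[18 27 3 2 10 1 0 0]
t=15: x=[18.1350 26.5050 3.3450 2.1350 9.7450 1.1200 0.0150 0.0000] k=[20 26 6 3 8 0 0 0]
t=16: x=[20.0900 25.6100 6.2550 3.1200 7.8050 0.1200 0.0000 0.0000] k=[18 25 6 2 8 0 0 0]
t=17: x=[18.1050 24.6100 6.2250 2.1500 7.7900 0.1200 0.0000 0.0000] k=[19 24 9 4 9 1 0 0]
t=18: x=[19.0750 23.7000 9.1500 4.1500 8.8050 1.1050 0.0150 0.0000] k=[21 24 12 2 7 2 0 0]
t=19: x=[21.0450 23.7750 12.0300 2.2250 6.8500 2.0450 0.0300 0.0000] k=[21 27 9 0 9 0 2 0]
t=20: x=[21.0900 26.6400 9.1350 0.2700 8.7300 0.1650 1.9400 0.0300] k=[18 26 7 0 6 0 0 0]
t=21: x=[18.1200 25.5950 7.1800 0.1950 5.8200 0.0900 0.0000 0.0000] k=[17 27 9 3 8 0 0 0]

0.2963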